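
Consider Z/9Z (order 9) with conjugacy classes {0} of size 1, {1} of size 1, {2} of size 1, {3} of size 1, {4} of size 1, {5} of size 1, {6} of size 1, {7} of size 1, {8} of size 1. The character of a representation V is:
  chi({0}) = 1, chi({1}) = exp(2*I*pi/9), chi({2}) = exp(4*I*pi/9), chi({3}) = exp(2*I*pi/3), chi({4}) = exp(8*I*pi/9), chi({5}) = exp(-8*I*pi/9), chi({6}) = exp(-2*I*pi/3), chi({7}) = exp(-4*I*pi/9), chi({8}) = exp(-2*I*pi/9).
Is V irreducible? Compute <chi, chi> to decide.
Irreducible: <chi, chi> = 1.

Explanation: <chi, chi> = (1/|G|) sum_C |C| * |chi(C)|^2 = (1/9)[1*|1|^2 + 1*|exp(2*I*pi/9)|^2 + 1*|exp(4*I*pi/9)|^2 + 1*|exp(2*I*pi/3)|^2 + 1*|exp(8*I*pi/9)|^2 + 1*|exp(-8*I*pi/9)|^2 + 1*|exp(-2*I*pi/3)|^2 + 1*|exp(-4*I*pi/9)|^2 + 1*|exp(-2*I*pi/9)|^2]
  = (1/9)[(1) + (1) + (1) + (1) + (1) + (1) + (1) + (1) + (1)] = 9/9 = 1.
(Exp terms are combined using exp(i*s)*conj(exp(i*t)) = exp(i*(s-t)), and sums of them are collapsed using the identity that for every m > 1 the m distinct m-th roots of unity sum to 0, e.g. 1 + exp(2*I*pi/3) + exp(-2*I*pi/3) = 0.)
A character is irreducible iff <chi, chi> = 1, so this representation is irreducible.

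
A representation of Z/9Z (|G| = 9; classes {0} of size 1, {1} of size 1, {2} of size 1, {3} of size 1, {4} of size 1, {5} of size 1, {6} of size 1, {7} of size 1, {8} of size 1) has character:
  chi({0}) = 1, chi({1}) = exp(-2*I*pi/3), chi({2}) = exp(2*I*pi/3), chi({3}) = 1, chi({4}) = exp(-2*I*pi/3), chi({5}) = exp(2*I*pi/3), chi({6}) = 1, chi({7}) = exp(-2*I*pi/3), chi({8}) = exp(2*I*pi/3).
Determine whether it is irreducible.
Irreducible: <chi, chi> = 1.

Why: <chi, chi> = (1/|G|) sum_C |C| * |chi(C)|^2 = (1/9)[1*|1|^2 + 1*|exp(-2*I*pi/3)|^2 + 1*|exp(2*I*pi/3)|^2 + 1*|1|^2 + 1*|exp(-2*I*pi/3)|^2 + 1*|exp(2*I*pi/3)|^2 + 1*|1|^2 + 1*|exp(-2*I*pi/3)|^2 + 1*|exp(2*I*pi/3)|^2]
  = (1/9)[(1) + (1) + (1) + (1) + (1) + (1) + (1) + (1) + (1)] = 9/9 = 1.
(Exp terms are combined using exp(i*s)*conj(exp(i*t)) = exp(i*(s-t)), and sums of them are collapsed using the identity that for every m > 1 the m distinct m-th roots of unity sum to 0, e.g. 1 + exp(2*I*pi/3) + exp(-2*I*pi/3) = 0.)
A character is irreducible iff <chi, chi> = 1, so this representation is irreducible.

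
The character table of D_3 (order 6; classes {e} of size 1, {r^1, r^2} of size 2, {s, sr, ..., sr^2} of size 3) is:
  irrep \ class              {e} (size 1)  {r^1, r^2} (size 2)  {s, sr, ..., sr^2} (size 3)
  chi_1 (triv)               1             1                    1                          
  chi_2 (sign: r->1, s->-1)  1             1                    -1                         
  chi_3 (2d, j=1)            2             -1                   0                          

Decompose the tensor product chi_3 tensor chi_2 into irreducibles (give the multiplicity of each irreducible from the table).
chi_3 tensor chi_2 = chi_3 (all other irreducibles have multiplicity 0).

Proof sketch: The character of a tensor product is the pointwise product (chi_3 * chi_2)(C) = chi_3(C) * chi_2(C):
  {e}: (2)*(1), {r^1, r^2}: (-1)*(1), {s, sr, ..., sr^2}: (0)*(-1)
so (chi_3 * chi_2) takes values
  {e} -> 2, {r^1, r^2} -> -1, {s, sr, ..., sr^2} -> 0.
Now take the inner product of this character with each irreducible chi from the table, <chi_3*chi_2, chi> = (1/6) sum_C |C| (chi_3*chi_2)(C) conj(chi(C)):
  <chi_3*chi_2, chi_1> = (1/6)[1*(2)*conj(1) + 2*(-1)*conj(1) + 3*(0)*conj(1)]
      = (1/6)[(2) + (-2) + (0)] = 0/6 = 0
  <chi_3*chi_2, chi_2> = (1/6)[1*(2)*conj(1) + 2*(-1)*conj(1) + 3*(0)*conj(-1)]
      = (1/6)[(2) + (-2) + (0)] = 0/6 = 0
  <chi_3*chi_2, chi_3> = (1/6)[1*(2)*conj(2) + 2*(-1)*conj(-1) + 3*(0)*conj(0)]
      = (1/6)[(4) + (2) + (0)] = 6/6 = 1
Hence the multiplicities are chi_3: 1. Dimension check: dim(chi_3)*dim(chi_2) = 2*1 = 2 and sum (mult * dim) = 1*2 = 2.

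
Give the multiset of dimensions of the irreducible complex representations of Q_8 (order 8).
Dimensions: 1, 1, 1, 1, 2

Proof sketch: There are 5 irreducibles (= number of conjugacy classes). Their dimensions d_i satisfy sum d_i^2 = |G| = 8: 1 + 1 + 1 + 1 + 4 = 8.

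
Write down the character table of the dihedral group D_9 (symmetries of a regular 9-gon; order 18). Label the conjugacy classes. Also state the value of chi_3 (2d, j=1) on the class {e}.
Conjugacy classes: {e} of size 1, {r^1, r^8} of size 2, {r^2, r^7} of size 2, {r^3, r^6} of size 2, {r^4, r^5} of size 2, {s, sr, ..., sr^8} of size 9.
Character table:
  irrep \ class              {e} (size 1)  {r^1, r^8} (size 2)  {r^2, r^7} (size 2)  {r^3, r^6} (size 2)  {r^4, r^5} (size 2)  {s, sr, ..., sr^8} (size 9)
  chi_1 (triv)               1             1                    1                    1                    1                    1                          
  chi_2 (sign: r->1, s->-1)  1             1                    1                    1                    1                    -1                         
  chi_3 (2d, j=1)            2             2*cos(2*pi/9)        2*cos(4*pi/9)        -1                   -2*cos(pi/9)         0                          
  chi_4 (2d, j=2)            2             2*cos(4*pi/9)        -2*cos(pi/9)         -1                   2*cos(2*pi/9)        0                          
  chi_5 (2d, j=3)            2             -1                   -1                   2                    -1                   0                          
  chi_6 (2d, j=4)            2             -2*cos(pi/9)         2*cos(2*pi/9)        -1                   2*cos(4*pi/9)        0                          

Spot check: chi_3 (2d, j=1) on {e} = 2.

Derivation: D_9 has order 2*9 = 18 with 6 conjugacy classes, hence 6 irreducibles. Sum of squared dims 1 + 1 + 4 + 4 + 4 + 4 = 18 = |G|. Linear characters come from the abelianisation; the 2-dimensional irreps have character r^k -> 2*cos(2*pi*j*k/9), reflections -> 0.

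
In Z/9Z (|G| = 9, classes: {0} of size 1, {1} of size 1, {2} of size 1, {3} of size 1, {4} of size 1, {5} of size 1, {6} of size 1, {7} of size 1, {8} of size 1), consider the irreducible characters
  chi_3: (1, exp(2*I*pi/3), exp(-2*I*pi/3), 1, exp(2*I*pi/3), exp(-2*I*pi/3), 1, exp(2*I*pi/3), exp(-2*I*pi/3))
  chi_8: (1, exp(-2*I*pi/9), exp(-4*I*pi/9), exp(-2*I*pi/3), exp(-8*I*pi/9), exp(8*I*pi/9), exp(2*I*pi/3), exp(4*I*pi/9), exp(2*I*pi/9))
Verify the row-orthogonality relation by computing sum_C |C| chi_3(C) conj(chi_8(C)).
Sum = 0; so <chi_3, chi_8> = 0 (distinct irreducibles are orthogonal).

Compute term by term over conjugacy classes (|C| * chi_3(C) * conj(chi_8(C))):
  1*(1)*conj(1) + 1*(exp(2*I*pi/3))*conj(exp(-2*I*pi/9)) + 1*(exp(-2*I*pi/3))*conj(exp(-4*I*pi/9)) + 1*(1)*conj(exp(-2*I*pi/3)) + 1*(exp(2*I*pi/3))*conj(exp(-8*I*pi/9)) + 1*(exp(-2*I*pi/3))*conj(exp(8*I*pi/9)) + 1*(1)*conj(exp(2*I*pi/3)) + 1*(exp(2*I*pi/3))*conj(exp(4*I*pi/9)) + 1*(exp(-2*I*pi/3))*conj(exp(2*I*pi/9))
  = (1) + (exp(8*I*pi/9)) + (exp(-2*I*pi/9)) + (exp(2*I*pi/3)) + (exp(-4*I*pi/9)) + (exp(4*I*pi/9)) + (exp(-2*I*pi/3)) + (exp(2*I*pi/9)) + (exp(-8*I*pi/9))
  = 0.
(Exp terms are combined using exp(i*s)*conj(exp(i*t)) = exp(i*(s-t)), and sums of them are collapsed using the identity that for every m > 1 the m distinct m-th roots of unity sum to 0, e.g. 1 + exp(2*I*pi/3) + exp(-2*I*pi/3) = 0.)
Dividing by |G| = 9 gives 0/9 = 0, matching the row-orthogonality relation <chi_3, chi_8> = [chi_3 = chi_8].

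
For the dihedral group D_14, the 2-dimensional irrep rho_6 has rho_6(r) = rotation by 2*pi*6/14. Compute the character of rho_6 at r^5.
chi_{rho_6}(r^5) = 2*cos(2*pi*6*5/14) = 2*cos(30*pi/7)

Working: rho_6(r^5) is rotation by angle 2*pi*6*5/14, whose trace is 2*cos(2*pi*6*5/14) = 2*cos(30*pi/7).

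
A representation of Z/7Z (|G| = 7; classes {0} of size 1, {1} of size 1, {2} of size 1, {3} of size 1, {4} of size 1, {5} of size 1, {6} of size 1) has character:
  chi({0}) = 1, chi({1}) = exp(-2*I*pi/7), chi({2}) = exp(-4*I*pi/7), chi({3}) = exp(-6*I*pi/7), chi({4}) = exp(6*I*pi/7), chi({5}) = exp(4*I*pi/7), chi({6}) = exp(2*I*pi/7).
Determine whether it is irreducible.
Irreducible: <chi, chi> = 1.

Details: <chi, chi> = (1/|G|) sum_C |C| * |chi(C)|^2 = (1/7)[1*|1|^2 + 1*|exp(-2*I*pi/7)|^2 + 1*|exp(-4*I*pi/7)|^2 + 1*|exp(-6*I*pi/7)|^2 + 1*|exp(6*I*pi/7)|^2 + 1*|exp(4*I*pi/7)|^2 + 1*|exp(2*I*pi/7)|^2]
  = (1/7)[(1) + (1) + (1) + (1) + (1) + (1) + (1)] = 7/7 = 1.
(Exp terms are combined using exp(i*s)*conj(exp(i*t)) = exp(i*(s-t)), and sums of them are collapsed using the identity that for every m > 1 the m distinct m-th roots of unity sum to 0, e.g. 1 + exp(2*I*pi/3) + exp(-2*I*pi/3) = 0.)
A character is irreducible iff <chi, chi> = 1, so this representation is irreducible.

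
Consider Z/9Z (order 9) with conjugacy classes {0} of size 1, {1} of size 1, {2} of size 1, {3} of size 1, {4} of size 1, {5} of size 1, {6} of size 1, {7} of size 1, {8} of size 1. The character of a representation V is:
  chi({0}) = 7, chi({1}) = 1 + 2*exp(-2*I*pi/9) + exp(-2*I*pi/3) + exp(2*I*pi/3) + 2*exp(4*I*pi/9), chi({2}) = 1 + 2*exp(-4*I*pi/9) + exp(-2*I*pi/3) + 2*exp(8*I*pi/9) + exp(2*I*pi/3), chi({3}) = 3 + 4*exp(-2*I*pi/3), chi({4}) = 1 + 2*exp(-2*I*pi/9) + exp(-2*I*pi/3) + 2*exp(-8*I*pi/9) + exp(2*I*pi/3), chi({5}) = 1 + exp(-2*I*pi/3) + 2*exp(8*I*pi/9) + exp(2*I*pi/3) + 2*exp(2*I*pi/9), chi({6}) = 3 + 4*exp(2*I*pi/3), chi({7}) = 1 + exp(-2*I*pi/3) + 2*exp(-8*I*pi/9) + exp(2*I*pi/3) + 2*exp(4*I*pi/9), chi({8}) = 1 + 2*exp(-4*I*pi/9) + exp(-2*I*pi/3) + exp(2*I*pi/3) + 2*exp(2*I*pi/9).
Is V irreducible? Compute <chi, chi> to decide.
Not irreducible (reducible): <chi, chi> = 11 > 1.

Justification: <chi, chi> = (1/|G|) sum_C |C| * |chi(C)|^2 = (1/9)[1*|7|^2 + 1*|1 + 2*exp(-2*I*pi/9) + exp(-2*I*pi/3) + exp(2*I*pi/3) + 2*exp(4*I*pi/9)|^2 + 1*|1 + 2*exp(-4*I*pi/9) + exp(-2*I*pi/3) + 2*exp(8*I*pi/9) + exp(2*I*pi/3)|^2 + 1*|3 + 4*exp(-2*I*pi/3)|^2 + 1*|1 + 2*exp(-2*I*pi/9) + exp(-2*I*pi/3) + 2*exp(-8*I*pi/9) + exp(2*I*pi/3)|^2 + 1*|1 + exp(-2*I*pi/3) + 2*exp(8*I*pi/9) + exp(2*I*pi/3) + 2*exp(2*I*pi/9)|^2 + 1*|3 + 4*exp(2*I*pi/3)|^2 + 1*|1 + exp(-2*I*pi/3) + 2*exp(-8*I*pi/9) + exp(2*I*pi/3) + 2*exp(4*I*pi/9)|^2 + 1*|1 + 2*exp(-4*I*pi/9) + exp(-2*I*pi/3) + exp(2*I*pi/3) + 2*exp(2*I*pi/9)|^2]
  = (1/9)[(49) + (4) + (4) + (13) + (4) + (4) + (13) + (4) + (4)] = 99/9 = 11.
(Exp terms are combined using exp(i*s)*conj(exp(i*t)) = exp(i*(s-t)), and sums of them are collapsed using the identity that for every m > 1 the m distinct m-th roots of unity sum to 0, e.g. 1 + exp(2*I*pi/3) + exp(-2*I*pi/3) = 0.)
A character is irreducible iff <chi, chi> = 1, so this representation is reducible.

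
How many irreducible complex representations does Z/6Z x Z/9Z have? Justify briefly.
54

Working: The number of irreducible complex representations of a finite group equals its number of conjugacy classes. Z/6Z x Z/9Z is abelian of order 54, so every element is its own conjugacy class: 54 classes, so Z/6Z x Z/9Z (order 54) has exactly 54 irreducible complex representations.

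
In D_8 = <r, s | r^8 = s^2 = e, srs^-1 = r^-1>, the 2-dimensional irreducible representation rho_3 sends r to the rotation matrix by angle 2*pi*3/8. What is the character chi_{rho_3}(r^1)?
chi_{rho_3}(r^1) = 2*cos(2*pi*3*1/8) = -sqrt(2)

Argument: rho_3(r^1) is rotation by angle 2*pi*3*1/8, whose trace is 2*cos(2*pi*3*1/8) = -sqrt(2).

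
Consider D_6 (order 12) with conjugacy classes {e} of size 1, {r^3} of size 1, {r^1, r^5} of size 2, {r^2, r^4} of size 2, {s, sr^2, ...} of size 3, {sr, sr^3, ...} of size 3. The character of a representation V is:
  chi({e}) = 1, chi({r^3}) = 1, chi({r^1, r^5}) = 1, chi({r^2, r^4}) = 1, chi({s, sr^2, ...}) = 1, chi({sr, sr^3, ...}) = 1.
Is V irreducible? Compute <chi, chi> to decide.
Irreducible: <chi, chi> = 1.

Derivation: <chi, chi> = (1/|G|) sum_C |C| * |chi(C)|^2 = (1/12)[1*|1|^2 + 1*|1|^2 + 2*|1|^2 + 2*|1|^2 + 3*|1|^2 + 3*|1|^2]
  = (1/12)[(1) + (1) + (2) + (2) + (3) + (3)] = 12/12 = 1.
A character is irreducible iff <chi, chi> = 1, so this representation is irreducible.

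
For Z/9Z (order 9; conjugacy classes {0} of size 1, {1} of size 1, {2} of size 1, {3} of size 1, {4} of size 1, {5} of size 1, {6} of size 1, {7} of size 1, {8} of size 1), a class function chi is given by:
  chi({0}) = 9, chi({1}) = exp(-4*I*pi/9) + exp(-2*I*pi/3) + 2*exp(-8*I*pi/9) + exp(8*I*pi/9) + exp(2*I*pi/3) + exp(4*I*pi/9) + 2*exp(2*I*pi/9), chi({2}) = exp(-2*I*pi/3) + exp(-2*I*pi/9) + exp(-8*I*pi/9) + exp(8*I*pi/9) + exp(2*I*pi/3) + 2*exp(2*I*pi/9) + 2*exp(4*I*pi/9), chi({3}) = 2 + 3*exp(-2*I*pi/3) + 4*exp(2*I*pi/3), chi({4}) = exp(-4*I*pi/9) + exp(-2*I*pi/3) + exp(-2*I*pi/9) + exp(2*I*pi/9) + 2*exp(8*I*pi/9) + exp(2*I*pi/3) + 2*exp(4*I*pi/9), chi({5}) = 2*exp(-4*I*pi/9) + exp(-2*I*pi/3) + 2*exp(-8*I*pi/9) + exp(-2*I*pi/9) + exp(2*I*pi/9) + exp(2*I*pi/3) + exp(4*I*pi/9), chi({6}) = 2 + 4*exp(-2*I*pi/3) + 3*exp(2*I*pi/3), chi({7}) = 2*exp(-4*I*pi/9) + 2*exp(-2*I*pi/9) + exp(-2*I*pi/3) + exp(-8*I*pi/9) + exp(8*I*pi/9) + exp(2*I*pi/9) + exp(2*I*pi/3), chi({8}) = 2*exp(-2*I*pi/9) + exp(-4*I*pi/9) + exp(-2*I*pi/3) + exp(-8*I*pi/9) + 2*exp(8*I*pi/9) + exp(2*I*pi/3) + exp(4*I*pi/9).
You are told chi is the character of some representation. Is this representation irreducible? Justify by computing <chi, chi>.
Not irreducible (reducible): <chi, chi> = 13 > 1.

Proof sketch: <chi, chi> = (1/|G|) sum_C |C| * |chi(C)|^2 = (1/9)[1*|9|^2 + 1*|exp(-4*I*pi/9) + exp(-2*I*pi/3) + 2*exp(-8*I*pi/9) + exp(8*I*pi/9) + exp(2*I*pi/3) + exp(4*I*pi/9) + 2*exp(2*I*pi/9)|^2 + 1*|exp(-2*I*pi/3) + exp(-2*I*pi/9) + exp(-8*I*pi/9) + exp(8*I*pi/9) + exp(2*I*pi/3) + 2*exp(2*I*pi/9) + 2*exp(4*I*pi/9)|^2 + 1*|2 + 3*exp(-2*I*pi/3) + 4*exp(2*I*pi/3)|^2 + 1*|exp(-4*I*pi/9) + exp(-2*I*pi/3) + exp(-2*I*pi/9) + exp(2*I*pi/9) + 2*exp(8*I*pi/9) + exp(2*I*pi/3) + 2*exp(4*I*pi/9)|^2 + 1*|2*exp(-4*I*pi/9) + exp(-2*I*pi/3) + 2*exp(-8*I*pi/9) + exp(-2*I*pi/9) + exp(2*I*pi/9) + exp(2*I*pi/3) + exp(4*I*pi/9)|^2 + 1*|2 + 4*exp(-2*I*pi/3) + 3*exp(2*I*pi/3)|^2 + 1*|2*exp(-4*I*pi/9) + 2*exp(-2*I*pi/9) + exp(-2*I*pi/3) + exp(-8*I*pi/9) + exp(8*I*pi/9) + exp(2*I*pi/9) + exp(2*I*pi/3)|^2 + 1*|2*exp(-2*I*pi/9) + exp(-4*I*pi/9) + exp(-2*I*pi/3) + exp(-8*I*pi/9) + 2*exp(8*I*pi/9) + exp(2*I*pi/3) + exp(4*I*pi/9)|^2]
  = (1/9)[(81) + (13 + 8*exp(-4*I*pi/9) + 8*exp(-2*I*pi/3) + 9*exp(-2*I*pi/9) + 9*exp(-8*I*pi/9) + 9*exp(8*I*pi/9) + 9*exp(2*I*pi/9) + 8*exp(2*I*pi/3) + 8*exp(4*I*pi/9)) + (13 + 9*exp(-4*I*pi/9) + 8*exp(-2*I*pi/3) + 9*exp(-2*I*pi/9) + 8*exp(-8*I*pi/9) + 8*exp(8*I*pi/9) + 9*exp(2*I*pi/9) + 8*exp(2*I*pi/3) + 9*exp(4*I*pi/9)) + (3) + (13 + 9*exp(-4*I*pi/9) + 8*exp(-2*I*pi/3) + 8*exp(-2*I*pi/9) + 9*exp(-8*I*pi/9) + 9*exp(8*I*pi/9) + 8*exp(2*I*pi/9) + 8*exp(2*I*pi/3) + 9*exp(4*I*pi/9)) + (13 + 9*exp(-4*I*pi/9) + 8*exp(-2*I*pi/3) + 8*exp(-2*I*pi/9) + 9*exp(-8*I*pi/9) + 9*exp(8*I*pi/9) + 8*exp(2*I*pi/9) + 8*exp(2*I*pi/3) + 9*exp(4*I*pi/9)) + (3) + (13 + 9*exp(-4*I*pi/9) + 8*exp(-2*I*pi/3) + 9*exp(-2*I*pi/9) + 8*exp(-8*I*pi/9) + 8*exp(8*I*pi/9) + 9*exp(2*I*pi/9) + 8*exp(2*I*pi/3) + 9*exp(4*I*pi/9)) + (13 + 8*exp(-4*I*pi/9) + 8*exp(-2*I*pi/3) + 9*exp(-2*I*pi/9) + 9*exp(-8*I*pi/9) + 9*exp(8*I*pi/9) + 9*exp(2*I*pi/9) + 8*exp(2*I*pi/3) + 8*exp(4*I*pi/9))] = 117/9 = 13.
(Exp terms are combined using exp(i*s)*conj(exp(i*t)) = exp(i*(s-t)), and sums of them are collapsed using the identity that for every m > 1 the m distinct m-th roots of unity sum to 0, e.g. 1 + exp(2*I*pi/3) + exp(-2*I*pi/3) = 0.)
A character is irreducible iff <chi, chi> = 1, so this representation is reducible.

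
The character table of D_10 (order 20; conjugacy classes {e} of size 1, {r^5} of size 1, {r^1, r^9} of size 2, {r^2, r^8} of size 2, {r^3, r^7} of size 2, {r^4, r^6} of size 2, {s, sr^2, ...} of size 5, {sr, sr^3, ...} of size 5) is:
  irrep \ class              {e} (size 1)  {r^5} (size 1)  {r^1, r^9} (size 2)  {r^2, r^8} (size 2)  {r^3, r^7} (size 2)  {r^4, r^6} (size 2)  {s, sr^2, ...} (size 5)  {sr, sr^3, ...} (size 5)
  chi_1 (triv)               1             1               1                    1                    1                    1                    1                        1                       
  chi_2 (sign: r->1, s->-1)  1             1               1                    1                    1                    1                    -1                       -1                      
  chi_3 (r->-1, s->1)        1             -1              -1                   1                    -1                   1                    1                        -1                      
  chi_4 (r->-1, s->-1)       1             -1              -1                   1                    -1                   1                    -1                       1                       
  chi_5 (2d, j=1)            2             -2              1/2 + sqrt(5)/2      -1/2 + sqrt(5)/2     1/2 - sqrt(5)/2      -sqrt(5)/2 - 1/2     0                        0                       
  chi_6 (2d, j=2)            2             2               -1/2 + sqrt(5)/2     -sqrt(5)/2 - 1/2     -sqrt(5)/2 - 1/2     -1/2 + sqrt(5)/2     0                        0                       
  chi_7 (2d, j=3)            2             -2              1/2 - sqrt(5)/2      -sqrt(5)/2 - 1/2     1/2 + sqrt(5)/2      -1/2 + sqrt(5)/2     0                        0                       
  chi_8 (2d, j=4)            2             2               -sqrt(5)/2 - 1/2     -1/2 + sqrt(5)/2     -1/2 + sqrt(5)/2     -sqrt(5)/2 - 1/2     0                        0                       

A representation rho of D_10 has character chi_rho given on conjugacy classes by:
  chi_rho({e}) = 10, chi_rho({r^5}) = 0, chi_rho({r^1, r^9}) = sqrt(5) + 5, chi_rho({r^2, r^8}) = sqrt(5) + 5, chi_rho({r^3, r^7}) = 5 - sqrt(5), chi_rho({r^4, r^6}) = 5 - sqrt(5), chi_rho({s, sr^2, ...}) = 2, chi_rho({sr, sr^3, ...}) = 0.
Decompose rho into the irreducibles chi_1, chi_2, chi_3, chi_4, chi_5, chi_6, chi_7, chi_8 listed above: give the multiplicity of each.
Multiplicities: chi_1: 3, chi_2: 2, chi_3: 1, chi_4: 0, chi_5: 2, chi_6: 0, chi_7: 0, chi_8: 0.

Solution. Use <chi_rho, chi> = (1/|G|) sum_C |C| * chi_rho(C) * conj(chi(C)) with |G| = 20 for each irreducible chi in the table:
  <chi_rho, chi_1> = (1/20)[1*(10)*conj(1) + 1*(0)*conj(1) + 2*(sqrt(5) + 5)*conj(1) + 2*(sqrt(5) + 5)*conj(1) + 2*(5 - sqrt(5))*conj(1) + 2*(5 - sqrt(5))*conj(1) + 5*(2)*conj(1) + 5*(0)*conj(1)]
      = (1/20)[(10) + (0) + (2*sqrt(5) + 10) + (2*sqrt(5) + 10) + (10 - 2*sqrt(5)) + (10 - 2*sqrt(5)) + (10) + (0)] = 60/20 = 3
  <chi_rho, chi_2> = (1/20)[1*(10)*conj(1) + 1*(0)*conj(1) + 2*(sqrt(5) + 5)*conj(1) + 2*(sqrt(5) + 5)*conj(1) + 2*(5 - sqrt(5))*conj(1) + 2*(5 - sqrt(5))*conj(1) + 5*(2)*conj(-1) + 5*(0)*conj(-1)]
      = (1/20)[(10) + (0) + (2*sqrt(5) + 10) + (2*sqrt(5) + 10) + (10 - 2*sqrt(5)) + (10 - 2*sqrt(5)) + (-10) + (0)] = 40/20 = 2
  <chi_rho, chi_3> = (1/20)[1*(10)*conj(1) + 1*(0)*conj(-1) + 2*(sqrt(5) + 5)*conj(-1) + 2*(sqrt(5) + 5)*conj(1) + 2*(5 - sqrt(5))*conj(-1) + 2*(5 - sqrt(5))*conj(1) + 5*(2)*conj(1) + 5*(0)*conj(-1)]
      = (1/20)[(10) + (0) + (-10 - 2*sqrt(5)) + (2*sqrt(5) + 10) + (-10 + 2*sqrt(5)) + (10 - 2*sqrt(5)) + (10) + (0)] = 20/20 = 1
  <chi_rho, chi_4> = (1/20)[1*(10)*conj(1) + 1*(0)*conj(-1) + 2*(sqrt(5) + 5)*conj(-1) + 2*(sqrt(5) + 5)*conj(1) + 2*(5 - sqrt(5))*conj(-1) + 2*(5 - sqrt(5))*conj(1) + 5*(2)*conj(-1) + 5*(0)*conj(1)]
      = (1/20)[(10) + (0) + (-10 - 2*sqrt(5)) + (2*sqrt(5) + 10) + (-10 + 2*sqrt(5)) + (10 - 2*sqrt(5)) + (-10) + (0)] = 0/20 = 0
  <chi_rho, chi_5> = (1/20)[1*(10)*conj(2) + 1*(0)*conj(-2) + 2*(sqrt(5) + 5)*conj(1/2 + sqrt(5)/2) + 2*(sqrt(5) + 5)*conj(-1/2 + sqrt(5)/2) + 2*(5 - sqrt(5))*conj(1/2 - sqrt(5)/2) + 2*(5 - sqrt(5))*conj(-sqrt(5)/2 - 1/2) + 5*(2)*conj(0) + 5*(0)*conj(0)]
      = (1/20)[(20) + (0) + (10 + 6*sqrt(5)) + (4*sqrt(5)) + (10 - 6*sqrt(5)) + (-4*sqrt(5)) + (0) + (0)] = 40/20 = 2
  <chi_rho, chi_6> = (1/20)[1*(10)*conj(2) + 1*(0)*conj(2) + 2*(sqrt(5) + 5)*conj(-1/2 + sqrt(5)/2) + 2*(sqrt(5) + 5)*conj(-sqrt(5)/2 - 1/2) + 2*(5 - sqrt(5))*conj(-sqrt(5)/2 - 1/2) + 2*(5 - sqrt(5))*conj(-1/2 + sqrt(5)/2) + 5*(2)*conj(0) + 5*(0)*conj(0)]
      = (1/20)[(20) + (0) + (4*sqrt(5)) + (-6*sqrt(5) - 10) + (-4*sqrt(5)) + (-10 + 6*sqrt(5)) + (0) + (0)] = 0/20 = 0
  <chi_rho, chi_7> = (1/20)[1*(10)*conj(2) + 1*(0)*conj(-2) + 2*(sqrt(5) + 5)*conj(1/2 - sqrt(5)/2) + 2*(sqrt(5) + 5)*conj(-sqrt(5)/2 - 1/2) + 2*(5 - sqrt(5))*conj(1/2 + sqrt(5)/2) + 2*(5 - sqrt(5))*conj(-1/2 + sqrt(5)/2) + 5*(2)*conj(0) + 5*(0)*conj(0)]
      = (1/20)[(20) + (0) + (-4*sqrt(5)) + (-6*sqrt(5) - 10) + (4*sqrt(5)) + (-10 + 6*sqrt(5)) + (0) + (0)] = 0/20 = 0
  <chi_rho, chi_8> = (1/20)[1*(10)*conj(2) + 1*(0)*conj(2) + 2*(sqrt(5) + 5)*conj(-sqrt(5)/2 - 1/2) + 2*(sqrt(5) + 5)*conj(-1/2 + sqrt(5)/2) + 2*(5 - sqrt(5))*conj(-1/2 + sqrt(5)/2) + 2*(5 - sqrt(5))*conj(-sqrt(5)/2 - 1/2) + 5*(2)*conj(0) + 5*(0)*conj(0)]
      = (1/20)[(20) + (0) + (-6*sqrt(5) - 10) + (4*sqrt(5)) + (-10 + 6*sqrt(5)) + (-4*sqrt(5)) + (0) + (0)] = 0/20 = 0
Dimension check: dim(rho) = sum (mult * dim) = 3*1 + 2*1 + 1*1 + 0*1 + 2*2 + 0*2 + 0*2 + 0*2 = 10 = chi_rho(e) = 10.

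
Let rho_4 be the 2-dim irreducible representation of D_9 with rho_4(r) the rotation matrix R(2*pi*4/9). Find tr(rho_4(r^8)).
chi_{rho_4}(r^8) = 2*cos(2*pi*4*8/9) = -2*cos(pi/9)

Solution. rho_4(r^8) is rotation by angle 2*pi*4*8/9, whose trace is 2*cos(2*pi*4*8/9) = -2*cos(pi/9).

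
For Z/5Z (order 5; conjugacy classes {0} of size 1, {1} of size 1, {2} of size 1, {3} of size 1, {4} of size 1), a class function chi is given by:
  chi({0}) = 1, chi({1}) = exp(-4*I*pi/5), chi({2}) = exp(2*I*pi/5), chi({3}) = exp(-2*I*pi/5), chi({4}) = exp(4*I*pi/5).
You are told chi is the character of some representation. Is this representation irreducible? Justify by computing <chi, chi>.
Irreducible: <chi, chi> = 1.

<chi, chi> = (1/|G|) sum_C |C| * |chi(C)|^2 = (1/5)[1*|1|^2 + 1*|exp(-4*I*pi/5)|^2 + 1*|exp(2*I*pi/5)|^2 + 1*|exp(-2*I*pi/5)|^2 + 1*|exp(4*I*pi/5)|^2]
  = (1/5)[(1) + (1) + (1) + (1) + (1)] = 5/5 = 1.
(Exp terms are combined using exp(i*s)*conj(exp(i*t)) = exp(i*(s-t)), and sums of them are collapsed using the identity that for every m > 1 the m distinct m-th roots of unity sum to 0, e.g. 1 + exp(2*I*pi/3) + exp(-2*I*pi/3) = 0.)
A character is irreducible iff <chi, chi> = 1, so this representation is irreducible.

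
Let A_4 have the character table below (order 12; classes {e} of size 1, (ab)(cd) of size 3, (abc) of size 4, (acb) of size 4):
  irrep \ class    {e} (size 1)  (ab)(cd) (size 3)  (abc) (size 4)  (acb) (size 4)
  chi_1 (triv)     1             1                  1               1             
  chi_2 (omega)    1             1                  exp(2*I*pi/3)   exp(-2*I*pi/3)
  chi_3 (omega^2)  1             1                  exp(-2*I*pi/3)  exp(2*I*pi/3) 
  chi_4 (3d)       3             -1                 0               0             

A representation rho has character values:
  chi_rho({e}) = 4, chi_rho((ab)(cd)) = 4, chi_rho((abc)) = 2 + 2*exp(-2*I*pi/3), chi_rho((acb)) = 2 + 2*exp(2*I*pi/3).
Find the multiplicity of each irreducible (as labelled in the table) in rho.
Multiplicities: chi_1: 2, chi_2: 0, chi_3: 2, chi_4: 0.

Details: Use <chi_rho, chi> = (1/|G|) sum_C |C| * chi_rho(C) * conj(chi(C)) with |G| = 12 for each irreducible chi in the table:
  <chi_rho, chi_1> = (1/12)[1*(4)*conj(1) + 3*(4)*conj(1) + 4*(2 + 2*exp(-2*I*pi/3))*conj(1) + 4*(2 + 2*exp(2*I*pi/3))*conj(1)]
      = (1/12)[(4) + (12) + (8 + 8*exp(-2*I*pi/3)) + (8 + 8*exp(2*I*pi/3))] = 24/12 = 2
  <chi_rho, chi_2> = (1/12)[1*(4)*conj(1) + 3*(4)*conj(1) + 4*(2 + 2*exp(-2*I*pi/3))*conj(exp(2*I*pi/3)) + 4*(2 + 2*exp(2*I*pi/3))*conj(exp(-2*I*pi/3))]
      = (1/12)[(4) + (12) + (-8) + (-8)] = 0/12 = 0
  <chi_rho, chi_3> = (1/12)[1*(4)*conj(1) + 3*(4)*conj(1) + 4*(2 + 2*exp(-2*I*pi/3))*conj(exp(-2*I*pi/3)) + 4*(2 + 2*exp(2*I*pi/3))*conj(exp(2*I*pi/3))]
      = (1/12)[(4) + (12) + (8 + 8*exp(2*I*pi/3)) + (8 + 8*exp(-2*I*pi/3))] = 24/12 = 2
  <chi_rho, chi_4> = (1/12)[1*(4)*conj(3) + 3*(4)*conj(-1) + 4*(2 + 2*exp(-2*I*pi/3))*conj(0) + 4*(2 + 2*exp(2*I*pi/3))*conj(0)]
      = (1/12)[(12) + (-12) + (0) + (0)] = 0/12 = 0
(Exp terms are combined using exp(i*s)*conj(exp(i*t)) = exp(i*(s-t)), and sums of them are collapsed using the identity that for every m > 1 the m distinct m-th roots of unity sum to 0, e.g. 1 + exp(2*I*pi/3) + exp(-2*I*pi/3) = 0.)
Dimension check: dim(rho) = sum (mult * dim) = 2*1 + 0*1 + 2*1 + 0*3 = 4 = chi_rho(e) = 4.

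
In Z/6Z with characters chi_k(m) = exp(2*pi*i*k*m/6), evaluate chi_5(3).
chi_5(3) = zeta_6^15 = -1

Argument: chi_5(3) = zeta_6^(5*3) = zeta_6^15. Since zeta_6^6 = 1, this equals zeta_6^3 = exp(2*pi*i*3/6) = -1.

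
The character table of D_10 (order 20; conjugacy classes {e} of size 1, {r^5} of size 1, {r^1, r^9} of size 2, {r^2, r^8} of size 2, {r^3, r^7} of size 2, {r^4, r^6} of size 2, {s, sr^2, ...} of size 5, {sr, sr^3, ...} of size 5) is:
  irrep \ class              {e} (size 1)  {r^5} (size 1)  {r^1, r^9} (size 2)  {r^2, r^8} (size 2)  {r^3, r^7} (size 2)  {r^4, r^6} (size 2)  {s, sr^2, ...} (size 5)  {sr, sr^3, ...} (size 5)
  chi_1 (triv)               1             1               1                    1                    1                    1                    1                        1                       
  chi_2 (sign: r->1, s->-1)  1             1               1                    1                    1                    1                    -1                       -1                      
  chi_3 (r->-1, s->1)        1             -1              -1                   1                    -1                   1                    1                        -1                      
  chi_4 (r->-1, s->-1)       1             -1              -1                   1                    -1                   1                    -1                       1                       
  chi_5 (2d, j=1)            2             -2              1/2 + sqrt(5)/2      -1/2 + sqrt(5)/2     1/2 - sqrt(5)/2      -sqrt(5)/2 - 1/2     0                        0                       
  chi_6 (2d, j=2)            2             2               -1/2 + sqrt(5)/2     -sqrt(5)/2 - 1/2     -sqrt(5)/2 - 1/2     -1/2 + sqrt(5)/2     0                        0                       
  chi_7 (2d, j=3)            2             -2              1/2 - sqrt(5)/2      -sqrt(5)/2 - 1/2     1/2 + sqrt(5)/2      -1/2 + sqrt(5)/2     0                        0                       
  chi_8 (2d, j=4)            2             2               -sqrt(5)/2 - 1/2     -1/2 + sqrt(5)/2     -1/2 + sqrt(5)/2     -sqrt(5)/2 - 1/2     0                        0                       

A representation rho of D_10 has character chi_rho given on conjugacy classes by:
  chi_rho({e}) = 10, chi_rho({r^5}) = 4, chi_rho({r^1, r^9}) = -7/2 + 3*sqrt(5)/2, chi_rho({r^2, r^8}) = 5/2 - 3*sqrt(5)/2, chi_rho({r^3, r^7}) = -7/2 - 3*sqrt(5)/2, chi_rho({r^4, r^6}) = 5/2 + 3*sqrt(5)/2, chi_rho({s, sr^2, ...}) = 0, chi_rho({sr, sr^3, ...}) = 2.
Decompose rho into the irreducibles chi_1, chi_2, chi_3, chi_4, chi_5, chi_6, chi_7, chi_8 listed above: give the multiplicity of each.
Multiplicities: chi_1: 1, chi_2: 0, chi_3: 1, chi_4: 2, chi_5: 0, chi_6: 3, chi_7: 0, chi_8: 0.

Details: Use <chi_rho, chi> = (1/|G|) sum_C |C| * chi_rho(C) * conj(chi(C)) with |G| = 20 for each irreducible chi in the table:
  <chi_rho, chi_1> = (1/20)[1*(10)*conj(1) + 1*(4)*conj(1) + 2*(-7/2 + 3*sqrt(5)/2)*conj(1) + 2*(5/2 - 3*sqrt(5)/2)*conj(1) + 2*(-7/2 - 3*sqrt(5)/2)*conj(1) + 2*(5/2 + 3*sqrt(5)/2)*conj(1) + 5*(0)*conj(1) + 5*(2)*conj(1)]
      = (1/20)[(10) + (4) + (-7 + 3*sqrt(5)) + (5 - 3*sqrt(5)) + (-7 - 3*sqrt(5)) + (5 + 3*sqrt(5)) + (0) + (10)] = 20/20 = 1
  <chi_rho, chi_2> = (1/20)[1*(10)*conj(1) + 1*(4)*conj(1) + 2*(-7/2 + 3*sqrt(5)/2)*conj(1) + 2*(5/2 - 3*sqrt(5)/2)*conj(1) + 2*(-7/2 - 3*sqrt(5)/2)*conj(1) + 2*(5/2 + 3*sqrt(5)/2)*conj(1) + 5*(0)*conj(-1) + 5*(2)*conj(-1)]
      = (1/20)[(10) + (4) + (-7 + 3*sqrt(5)) + (5 - 3*sqrt(5)) + (-7 - 3*sqrt(5)) + (5 + 3*sqrt(5)) + (0) + (-10)] = 0/20 = 0
  <chi_rho, chi_3> = (1/20)[1*(10)*conj(1) + 1*(4)*conj(-1) + 2*(-7/2 + 3*sqrt(5)/2)*conj(-1) + 2*(5/2 - 3*sqrt(5)/2)*conj(1) + 2*(-7/2 - 3*sqrt(5)/2)*conj(-1) + 2*(5/2 + 3*sqrt(5)/2)*conj(1) + 5*(0)*conj(1) + 5*(2)*conj(-1)]
      = (1/20)[(10) + (-4) + (7 - 3*sqrt(5)) + (5 - 3*sqrt(5)) + (3*sqrt(5) + 7) + (5 + 3*sqrt(5)) + (0) + (-10)] = 20/20 = 1
  <chi_rho, chi_4> = (1/20)[1*(10)*conj(1) + 1*(4)*conj(-1) + 2*(-7/2 + 3*sqrt(5)/2)*conj(-1) + 2*(5/2 - 3*sqrt(5)/2)*conj(1) + 2*(-7/2 - 3*sqrt(5)/2)*conj(-1) + 2*(5/2 + 3*sqrt(5)/2)*conj(1) + 5*(0)*conj(-1) + 5*(2)*conj(1)]
      = (1/20)[(10) + (-4) + (7 - 3*sqrt(5)) + (5 - 3*sqrt(5)) + (3*sqrt(5) + 7) + (5 + 3*sqrt(5)) + (0) + (10)] = 40/20 = 2
  <chi_rho, chi_5> = (1/20)[1*(10)*conj(2) + 1*(4)*conj(-2) + 2*(-7/2 + 3*sqrt(5)/2)*conj(1/2 + sqrt(5)/2) + 2*(5/2 - 3*sqrt(5)/2)*conj(-1/2 + sqrt(5)/2) + 2*(-7/2 - 3*sqrt(5)/2)*conj(1/2 - sqrt(5)/2) + 2*(5/2 + 3*sqrt(5)/2)*conj(-sqrt(5)/2 - 1/2) + 5*(0)*conj(0) + 5*(2)*conj(0)]
      = (1/20)[(20) + (-8) + (4 - 2*sqrt(5)) + (-10 + 4*sqrt(5)) + (4 + 2*sqrt(5)) + (-10 - 4*sqrt(5)) + (0) + (0)] = 0/20 = 0
  <chi_rho, chi_6> = (1/20)[1*(10)*conj(2) + 1*(4)*conj(2) + 2*(-7/2 + 3*sqrt(5)/2)*conj(-1/2 + sqrt(5)/2) + 2*(5/2 - 3*sqrt(5)/2)*conj(-sqrt(5)/2 - 1/2) + 2*(-7/2 - 3*sqrt(5)/2)*conj(-sqrt(5)/2 - 1/2) + 2*(5/2 + 3*sqrt(5)/2)*conj(-1/2 + sqrt(5)/2) + 5*(0)*conj(0) + 5*(2)*conj(0)]
      = (1/20)[(20) + (8) + (11 - 5*sqrt(5)) + (5 - sqrt(5)) + (11 + 5*sqrt(5)) + (sqrt(5) + 5) + (0) + (0)] = 60/20 = 3
  <chi_rho, chi_7> = (1/20)[1*(10)*conj(2) + 1*(4)*conj(-2) + 2*(-7/2 + 3*sqrt(5)/2)*conj(1/2 - sqrt(5)/2) + 2*(5/2 - 3*sqrt(5)/2)*conj(-sqrt(5)/2 - 1/2) + 2*(-7/2 - 3*sqrt(5)/2)*conj(1/2 + sqrt(5)/2) + 2*(5/2 + 3*sqrt(5)/2)*conj(-1/2 + sqrt(5)/2) + 5*(0)*conj(0) + 5*(2)*conj(0)]
      = (1/20)[(20) + (-8) + (-11 + 5*sqrt(5)) + (5 - sqrt(5)) + (-5*sqrt(5) - 11) + (sqrt(5) + 5) + (0) + (0)] = 0/20 = 0
  <chi_rho, chi_8> = (1/20)[1*(10)*conj(2) + 1*(4)*conj(2) + 2*(-7/2 + 3*sqrt(5)/2)*conj(-sqrt(5)/2 - 1/2) + 2*(5/2 - 3*sqrt(5)/2)*conj(-1/2 + sqrt(5)/2) + 2*(-7/2 - 3*sqrt(5)/2)*conj(-1/2 + sqrt(5)/2) + 2*(5/2 + 3*sqrt(5)/2)*conj(-sqrt(5)/2 - 1/2) + 5*(0)*conj(0) + 5*(2)*conj(0)]
      = (1/20)[(20) + (8) + (-4 + 2*sqrt(5)) + (-10 + 4*sqrt(5)) + (-2*sqrt(5) - 4) + (-10 - 4*sqrt(5)) + (0) + (0)] = 0/20 = 0
Dimension check: dim(rho) = sum (mult * dim) = 1*1 + 0*1 + 1*1 + 2*1 + 0*2 + 3*2 + 0*2 + 0*2 = 10 = chi_rho(e) = 10.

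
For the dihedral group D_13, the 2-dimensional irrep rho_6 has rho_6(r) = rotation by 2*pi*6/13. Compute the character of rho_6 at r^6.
chi_{rho_6}(r^6) = 2*cos(2*pi*6*6/13) = 2*cos(6*pi/13)

Working: rho_6(r^6) is rotation by angle 2*pi*6*6/13, whose trace is 2*cos(2*pi*6*6/13) = 2*cos(6*pi/13).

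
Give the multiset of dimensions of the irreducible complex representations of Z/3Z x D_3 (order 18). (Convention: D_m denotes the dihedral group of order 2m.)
Dimensions: 1, 1, 1, 1, 1, 1, 2, 2, 2

There are 9 irreducibles (= number of conjugacy classes). Their dimensions d_i satisfy sum d_i^2 = |G| = 18: 1 + 1 + 1 + 1 + 1 + 1 + 4 + 4 + 4 = 18. (For the product with Z/3Z: each of the 3 1-dim characters of Z/3Z tensors with each irrep of D_3, giving 3 copies of each D_3-dimension.)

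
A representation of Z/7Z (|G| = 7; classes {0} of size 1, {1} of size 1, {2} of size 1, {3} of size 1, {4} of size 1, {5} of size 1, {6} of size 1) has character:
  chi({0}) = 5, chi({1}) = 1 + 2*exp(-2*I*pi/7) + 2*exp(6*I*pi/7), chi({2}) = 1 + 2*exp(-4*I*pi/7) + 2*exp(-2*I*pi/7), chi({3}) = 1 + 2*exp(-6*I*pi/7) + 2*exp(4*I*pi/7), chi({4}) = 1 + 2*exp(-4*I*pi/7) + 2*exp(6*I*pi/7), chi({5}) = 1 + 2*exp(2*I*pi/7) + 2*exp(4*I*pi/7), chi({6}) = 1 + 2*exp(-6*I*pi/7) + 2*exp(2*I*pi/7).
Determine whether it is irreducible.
Not irreducible (reducible): <chi, chi> = 9 > 1.

<chi, chi> = (1/|G|) sum_C |C| * |chi(C)|^2 = (1/7)[1*|5|^2 + 1*|1 + 2*exp(-2*I*pi/7) + 2*exp(6*I*pi/7)|^2 + 1*|1 + 2*exp(-4*I*pi/7) + 2*exp(-2*I*pi/7)|^2 + 1*|1 + 2*exp(-6*I*pi/7) + 2*exp(4*I*pi/7)|^2 + 1*|1 + 2*exp(-4*I*pi/7) + 2*exp(6*I*pi/7)|^2 + 1*|1 + 2*exp(2*I*pi/7) + 2*exp(4*I*pi/7)|^2 + 1*|1 + 2*exp(-6*I*pi/7) + 2*exp(2*I*pi/7)|^2]
  = (1/7)[(25) + (9 + 6*exp(-6*I*pi/7) + 2*exp(-2*I*pi/7) + 2*exp(2*I*pi/7) + 6*exp(6*I*pi/7)) + (9 + 6*exp(-2*I*pi/7) + 2*exp(-4*I*pi/7) + 2*exp(4*I*pi/7) + 6*exp(2*I*pi/7)) + (9 + 6*exp(-4*I*pi/7) + 2*exp(-6*I*pi/7) + 2*exp(6*I*pi/7) + 6*exp(4*I*pi/7)) + (9 + 6*exp(-4*I*pi/7) + 2*exp(-6*I*pi/7) + 2*exp(6*I*pi/7) + 6*exp(4*I*pi/7)) + (9 + 6*exp(-2*I*pi/7) + 2*exp(-4*I*pi/7) + 2*exp(4*I*pi/7) + 6*exp(2*I*pi/7)) + (9 + 6*exp(-6*I*pi/7) + 2*exp(-2*I*pi/7) + 2*exp(2*I*pi/7) + 6*exp(6*I*pi/7))] = 63/7 = 9.
(Exp terms are combined using exp(i*s)*conj(exp(i*t)) = exp(i*(s-t)), and sums of them are collapsed using the identity that for every m > 1 the m distinct m-th roots of unity sum to 0, e.g. 1 + exp(2*I*pi/3) + exp(-2*I*pi/3) = 0.)
A character is irreducible iff <chi, chi> = 1, so this representation is reducible.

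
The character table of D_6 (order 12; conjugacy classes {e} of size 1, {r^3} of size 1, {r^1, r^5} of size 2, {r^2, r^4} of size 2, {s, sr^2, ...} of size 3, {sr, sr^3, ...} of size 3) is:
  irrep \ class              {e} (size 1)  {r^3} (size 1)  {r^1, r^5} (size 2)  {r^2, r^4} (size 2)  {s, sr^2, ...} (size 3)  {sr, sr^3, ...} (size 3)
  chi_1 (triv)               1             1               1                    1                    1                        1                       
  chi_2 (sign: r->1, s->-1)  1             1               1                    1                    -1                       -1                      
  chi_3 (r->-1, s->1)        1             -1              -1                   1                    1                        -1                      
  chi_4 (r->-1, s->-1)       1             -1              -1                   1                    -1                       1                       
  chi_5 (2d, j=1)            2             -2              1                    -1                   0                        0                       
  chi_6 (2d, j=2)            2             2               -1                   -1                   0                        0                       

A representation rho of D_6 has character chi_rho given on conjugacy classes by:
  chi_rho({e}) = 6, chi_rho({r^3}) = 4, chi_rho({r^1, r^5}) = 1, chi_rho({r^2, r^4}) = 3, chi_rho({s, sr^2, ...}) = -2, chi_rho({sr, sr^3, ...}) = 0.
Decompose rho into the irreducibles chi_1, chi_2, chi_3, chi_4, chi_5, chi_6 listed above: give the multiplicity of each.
Multiplicities: chi_1: 1, chi_2: 2, chi_3: 0, chi_4: 1, chi_5: 0, chi_6: 1.

Explanation: Use <chi_rho, chi> = (1/|G|) sum_C |C| * chi_rho(C) * conj(chi(C)) with |G| = 12 for each irreducible chi in the table:
  <chi_rho, chi_1> = (1/12)[1*(6)*conj(1) + 1*(4)*conj(1) + 2*(1)*conj(1) + 2*(3)*conj(1) + 3*(-2)*conj(1) + 3*(0)*conj(1)]
      = (1/12)[(6) + (4) + (2) + (6) + (-6) + (0)] = 12/12 = 1
  <chi_rho, chi_2> = (1/12)[1*(6)*conj(1) + 1*(4)*conj(1) + 2*(1)*conj(1) + 2*(3)*conj(1) + 3*(-2)*conj(-1) + 3*(0)*conj(-1)]
      = (1/12)[(6) + (4) + (2) + (6) + (6) + (0)] = 24/12 = 2
  <chi_rho, chi_3> = (1/12)[1*(6)*conj(1) + 1*(4)*conj(-1) + 2*(1)*conj(-1) + 2*(3)*conj(1) + 3*(-2)*conj(1) + 3*(0)*conj(-1)]
      = (1/12)[(6) + (-4) + (-2) + (6) + (-6) + (0)] = 0/12 = 0
  <chi_rho, chi_4> = (1/12)[1*(6)*conj(1) + 1*(4)*conj(-1) + 2*(1)*conj(-1) + 2*(3)*conj(1) + 3*(-2)*conj(-1) + 3*(0)*conj(1)]
      = (1/12)[(6) + (-4) + (-2) + (6) + (6) + (0)] = 12/12 = 1
  <chi_rho, chi_5> = (1/12)[1*(6)*conj(2) + 1*(4)*conj(-2) + 2*(1)*conj(1) + 2*(3)*conj(-1) + 3*(-2)*conj(0) + 3*(0)*conj(0)]
      = (1/12)[(12) + (-8) + (2) + (-6) + (0) + (0)] = 0/12 = 0
  <chi_rho, chi_6> = (1/12)[1*(6)*conj(2) + 1*(4)*conj(2) + 2*(1)*conj(-1) + 2*(3)*conj(-1) + 3*(-2)*conj(0) + 3*(0)*conj(0)]
      = (1/12)[(12) + (8) + (-2) + (-6) + (0) + (0)] = 12/12 = 1
Dimension check: dim(rho) = sum (mult * dim) = 1*1 + 2*1 + 0*1 + 1*1 + 0*2 + 1*2 = 6 = chi_rho(e) = 6.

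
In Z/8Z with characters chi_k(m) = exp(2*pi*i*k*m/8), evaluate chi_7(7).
chi_7(7) = zeta_8^49 = exp(I*pi/4)

Derivation: chi_7(7) = zeta_8^(7*7) = zeta_8^49. Since zeta_8^8 = 1, this equals zeta_8^1 = exp(2*pi*i*1/8) = exp(I*pi/4).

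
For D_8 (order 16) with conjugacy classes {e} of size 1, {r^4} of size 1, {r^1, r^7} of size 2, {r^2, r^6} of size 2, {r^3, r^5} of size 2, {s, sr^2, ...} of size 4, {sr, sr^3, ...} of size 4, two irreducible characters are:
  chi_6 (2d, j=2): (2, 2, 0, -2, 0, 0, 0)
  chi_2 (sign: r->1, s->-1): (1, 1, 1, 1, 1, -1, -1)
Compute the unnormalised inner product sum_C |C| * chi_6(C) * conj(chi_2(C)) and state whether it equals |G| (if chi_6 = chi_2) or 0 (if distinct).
Sum = 0; so <chi_6, chi_2> = 0 (distinct irreducibles are orthogonal).

Working: Compute term by term over conjugacy classes (|C| * chi_6(C) * conj(chi_2(C))):
  1*(2)*conj(1) + 1*(2)*conj(1) + 2*(0)*conj(1) + 2*(-2)*conj(1) + 2*(0)*conj(1) + 4*(0)*conj(-1) + 4*(0)*conj(-1)
  = (2) + (2) + (0) + (-4) + (0) + (0) + (0)
  = 0.
Dividing by |G| = 16 gives 0/16 = 0, matching the row-orthogonality relation <chi_6, chi_2> = [chi_6 = chi_2].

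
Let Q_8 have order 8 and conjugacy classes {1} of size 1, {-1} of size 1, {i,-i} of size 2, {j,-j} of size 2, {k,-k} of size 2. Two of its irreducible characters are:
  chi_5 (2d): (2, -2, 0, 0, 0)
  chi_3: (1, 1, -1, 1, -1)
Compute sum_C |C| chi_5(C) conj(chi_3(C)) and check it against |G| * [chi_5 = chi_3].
Sum = 0; so <chi_5, chi_3> = 0 (distinct irreducibles are orthogonal).

Reasoning: Compute term by term over conjugacy classes (|C| * chi_5(C) * conj(chi_3(C))):
  1*(2)*conj(1) + 1*(-2)*conj(1) + 2*(0)*conj(-1) + 2*(0)*conj(1) + 2*(0)*conj(-1)
  = (2) + (-2) + (0) + (0) + (0)
  = 0.
Dividing by |G| = 8 gives 0/8 = 0, matching the row-orthogonality relation <chi_5, chi_3> = [chi_5 = chi_3].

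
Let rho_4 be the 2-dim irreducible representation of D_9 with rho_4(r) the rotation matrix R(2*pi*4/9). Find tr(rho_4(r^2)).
chi_{rho_4}(r^2) = 2*cos(2*pi*4*2/9) = 2*cos(2*pi/9)

Why: rho_4(r^2) is rotation by angle 2*pi*4*2/9, whose trace is 2*cos(2*pi*4*2/9) = 2*cos(2*pi/9).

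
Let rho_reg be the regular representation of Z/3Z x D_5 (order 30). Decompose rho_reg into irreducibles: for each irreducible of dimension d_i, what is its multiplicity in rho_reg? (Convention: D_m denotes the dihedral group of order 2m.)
Each irreducible V_i of dimension d_i appears with multiplicity d_i, i.e. rho_reg = (direct sum over all irreducibles V_i) d_i V_i. The irreducible dimensions for Z/3Z x D_5 are 1, 1, 1, 1, 1, 1, 2, 2, 2, 2, 2, 2: 6 irreducibles of dimension 1, each with multiplicity 1; 6 irreducibles of dimension 2, each with multiplicity 2. Total dimension 6*1*1 + 6*2*2 = 30 = |G|.

General theorem: in the regular representation of a finite group G, each irreducible appears with multiplicity equal to its dimension. Check: dim(rho_reg) = sum d_i^2 = 1 + 1 + 1 + 1 + 1 + 1 + 4 + 4 + 4 + 4 + 4 + 4 = 30 = |G|.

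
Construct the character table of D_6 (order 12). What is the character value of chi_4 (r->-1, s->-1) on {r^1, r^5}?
Conjugacy classes: {e} of size 1, {r^3} of size 1, {r^1, r^5} of size 2, {r^2, r^4} of size 2, {s, sr^2, ...} of size 3, {sr, sr^3, ...} of size 3.
Character table:
  irrep \ class              {e} (size 1)  {r^3} (size 1)  {r^1, r^5} (size 2)  {r^2, r^4} (size 2)  {s, sr^2, ...} (size 3)  {sr, sr^3, ...} (size 3)
  chi_1 (triv)               1             1               1                    1                    1                        1                       
  chi_2 (sign: r->1, s->-1)  1             1               1                    1                    -1                       -1                      
  chi_3 (r->-1, s->1)        1             -1              -1                   1                    1                        -1                      
  chi_4 (r->-1, s->-1)       1             -1              -1                   1                    -1                       1                       
  chi_5 (2d, j=1)            2             -2              1                    -1                   0                        0                       
  chi_6 (2d, j=2)            2             2               -1                   -1                   0                        0                       

Spot check: chi_4 (r->-1, s->-1) on {r^1, r^5} = -1.

Why: D_6 has order 2*6 = 12 with 6 conjugacy classes, hence 6 irreducibles. Sum of squared dims 1 + 1 + 1 + 1 + 4 + 4 = 12 = |G|. Linear characters come from the abelianisation; the 2-dimensional irreps have character r^k -> 2*cos(2*pi*j*k/6), reflections -> 0.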